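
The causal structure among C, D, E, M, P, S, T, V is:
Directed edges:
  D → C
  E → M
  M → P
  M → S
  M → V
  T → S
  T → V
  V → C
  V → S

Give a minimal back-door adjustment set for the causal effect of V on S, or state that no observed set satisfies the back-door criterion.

desc(V)\{V}={C,S}; candidates ⊆ {D,E,M,P,T}.
size 0: {}; under {} V still reaches {E,M,P,S,T} ∋ S.
size 1: {D}, {E}, {M} …(+2); under {D} V still reaches {E,M,P,S,T} ∋ S.
{M,T}: V⊥S given {M,T} in G with V→· removed — back-door holds.

V→S: minimal back-door set {M, T}.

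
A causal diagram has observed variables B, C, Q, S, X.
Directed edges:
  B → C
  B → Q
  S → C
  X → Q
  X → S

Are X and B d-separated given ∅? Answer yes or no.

Yes — X ⊥ B | ∅.

Bayes-Ball from X | ∅ reaches {C,Q,S}.
B ∉ reach(X|∅) ⇒ X ⊥ B | ∅.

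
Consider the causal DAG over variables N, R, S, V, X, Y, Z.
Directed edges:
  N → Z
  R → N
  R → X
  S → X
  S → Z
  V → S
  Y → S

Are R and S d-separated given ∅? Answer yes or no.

Yes — R ⊥ S | ∅.

Bayes-Ball from R | ∅ reaches {N,X,Z}.
S ∉ reach(R|∅) ⇒ R ⊥ S | ∅.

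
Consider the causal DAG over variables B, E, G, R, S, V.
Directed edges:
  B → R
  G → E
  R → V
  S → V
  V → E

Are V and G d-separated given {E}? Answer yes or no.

No — V and G are d-connected given {E}.

Bayes-Ball from V | {E} reaches {B,G,R,S}.
G ∈ reach(V|{E}) ⇒ V ⊥̸ G | {E}.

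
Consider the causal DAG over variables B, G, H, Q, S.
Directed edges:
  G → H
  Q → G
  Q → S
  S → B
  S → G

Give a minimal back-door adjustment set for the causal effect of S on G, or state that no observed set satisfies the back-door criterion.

S→G: minimal back-door set {Q}.

desc(S)\{S}={B,G,H}; candidates ⊆ {Q}.
size 0: {}; under {} S still reaches {G,H,Q} ∋ G.
{Q}: S⊥G given {Q} in G with S→· removed — back-door holds.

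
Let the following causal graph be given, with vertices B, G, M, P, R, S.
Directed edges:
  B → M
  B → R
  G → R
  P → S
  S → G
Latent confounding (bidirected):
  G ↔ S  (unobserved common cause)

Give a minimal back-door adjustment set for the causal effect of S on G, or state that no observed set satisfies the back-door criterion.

S→G: no observed back-door set.

desc(S)\{S}={G,R}; candidates ⊆ {B,M,P}.
S↔G: latent back-door arc(s) into S.
size 0: {}; under {} S still reaches {G,P,R} ∋ G.
size 1: {B}, {M}, {P}; under {B} S still reaches {G,P,R} ∋ G.
size 2: {B,M}, {B,P}, {M,P}; under {B,M} S still reaches {G,P,R} ∋ G.
S↔G cannot be blocked by any observed set — no back-door set.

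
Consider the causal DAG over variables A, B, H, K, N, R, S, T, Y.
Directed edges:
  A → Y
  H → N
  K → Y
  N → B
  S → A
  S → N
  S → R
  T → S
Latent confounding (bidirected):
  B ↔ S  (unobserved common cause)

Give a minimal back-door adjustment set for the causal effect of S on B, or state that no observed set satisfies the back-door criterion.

desc(S)\{S}={A,B,N,R,Y}; candidates ⊆ {H,K,T}.
S↔B: latent back-door arc(s) into S.
size 0: {}; under {} S still reaches {B,T} ∋ B.
size 1: {H}, {K}, {T}; under {H} S still reaches {B,T} ∋ B.
size 2: {H,K}, {H,T}, {K,T}; under {H,K} S still reaches {B,T} ∋ B.
S↔B cannot be blocked by any observed set — no back-door set.

S→B: no observed back-door set.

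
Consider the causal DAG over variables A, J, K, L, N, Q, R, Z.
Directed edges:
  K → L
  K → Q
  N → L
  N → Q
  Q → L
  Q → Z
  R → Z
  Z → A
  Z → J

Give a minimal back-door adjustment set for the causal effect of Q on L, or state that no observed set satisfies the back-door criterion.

Q→L: minimal back-door set {K, N}.

desc(Q)\{Q}={A,J,L,Z}; candidates ⊆ {K,N,R}.
size 0: {}; under {} Q still reaches {K,L,N} ∋ L.
size 1: {K}, {N}, {R}; under {K} Q still reaches {L,N} ∋ L.
{K,N}: Q⊥L given {K,N} in G with Q→· removed — back-door holds.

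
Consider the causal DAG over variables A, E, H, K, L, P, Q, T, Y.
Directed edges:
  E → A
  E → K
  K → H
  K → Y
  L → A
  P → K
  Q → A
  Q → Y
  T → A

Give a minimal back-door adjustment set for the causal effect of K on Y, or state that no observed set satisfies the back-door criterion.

K→Y: minimal back-door set ∅.

desc(K)\{K}={H,Y}; candidates ⊆ {A,E,L,P,Q,T}.
∅: K⊥Y given ∅ in G with K→· removed — back-door holds.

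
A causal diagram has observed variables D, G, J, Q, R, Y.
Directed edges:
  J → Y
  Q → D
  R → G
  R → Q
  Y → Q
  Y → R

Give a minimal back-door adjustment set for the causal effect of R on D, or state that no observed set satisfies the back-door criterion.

R→D: minimal back-door set {Y}.

desc(R)\{R}={D,G,Q}; candidates ⊆ {J,Y}.
size 0: {}; under {} R still reaches {D,J,Q,Y} ∋ D.
{Y}: R⊥D given {Y} in G with R→· removed — back-door holds.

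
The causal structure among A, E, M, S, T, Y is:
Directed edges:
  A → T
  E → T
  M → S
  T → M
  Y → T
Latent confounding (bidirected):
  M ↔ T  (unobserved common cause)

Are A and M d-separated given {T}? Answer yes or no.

No — A and M are d-connected given {T}.

Bayes-Ball from A | {T} reaches {E,M,S,Y}.
M ∈ reach(A|{T}) ⇒ A ⊥̸ M | {T}.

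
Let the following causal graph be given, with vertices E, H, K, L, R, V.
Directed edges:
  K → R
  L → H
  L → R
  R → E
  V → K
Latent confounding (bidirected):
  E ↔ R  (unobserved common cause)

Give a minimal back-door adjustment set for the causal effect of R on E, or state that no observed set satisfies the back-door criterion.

R→E: no observed back-door set.

desc(R)\{R}={E}; candidates ⊆ {H,K,L,V}.
R↔E: latent back-door arc(s) into R.
size 0: {}; under {} R still reaches {E,H,K,L,V} ∋ E.
size 1: {H}, {K}, {L} …(+1); under {H} R still reaches {E,K,L,V} ∋ E.
size 2: {H,K}, {H,L}, {H,V} …(+3); under {H,K} R still reaches {E,L} ∋ E.
R↔E cannot be blocked by any observed set — no back-door set.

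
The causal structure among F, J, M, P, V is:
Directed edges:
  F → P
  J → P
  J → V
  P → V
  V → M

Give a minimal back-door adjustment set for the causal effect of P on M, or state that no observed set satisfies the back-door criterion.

P→M: minimal back-door set {J}.

desc(P)\{P}={M,V}; candidates ⊆ {F,J}.
size 0: {}; under {} P still reaches {F,J,M,V} ∋ M.
{J}: P⊥M given {J} in G with P→· removed — back-door holds.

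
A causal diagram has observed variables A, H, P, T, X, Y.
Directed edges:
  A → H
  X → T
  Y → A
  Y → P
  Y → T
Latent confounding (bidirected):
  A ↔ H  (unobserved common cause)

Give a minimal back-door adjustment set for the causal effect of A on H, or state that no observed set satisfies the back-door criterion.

desc(A)\{A}={H}; candidates ⊆ {P,T,X,Y}.
A↔H: latent back-door arc(s) into A.
size 0: {}; under {} A still reaches {H,P,T,Y} ∋ H.
size 1: {P}, {T}, {X} …(+1); under {P} A still reaches {H,T,Y} ∋ H.
size 2: {P,T}, {P,X}, {P,Y} …(+3); under {P,T} A still reaches {H,X,Y} ∋ H.
A↔H cannot be blocked by any observed set — no back-door set.

A→H: no observed back-door set.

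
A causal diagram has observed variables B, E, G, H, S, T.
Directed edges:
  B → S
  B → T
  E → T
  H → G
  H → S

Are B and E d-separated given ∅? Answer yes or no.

Bayes-Ball from B | ∅ reaches {S,T}.
E ∉ reach(B|∅) ⇒ B ⊥ E | ∅.

Yes — B ⊥ E | ∅.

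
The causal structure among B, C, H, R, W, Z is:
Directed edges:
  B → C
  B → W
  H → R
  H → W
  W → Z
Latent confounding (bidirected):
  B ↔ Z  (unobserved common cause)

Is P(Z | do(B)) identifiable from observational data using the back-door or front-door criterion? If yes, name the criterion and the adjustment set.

desc(B)\{B}={C,W,Z}; candidates ⊆ {H,R}.
B↔Z: latent back-door arc(s) into B.
size 0: {}; under {} B still reaches {Z} ∋ Z.
size 1: {H}, {R}; under {H} B still reaches {Z} ∋ Z.
size 2: {H,R}; under {H,R} B still reaches {Z} ∋ Z.
B↔Z cannot be blocked by any observed set — no back-door set.
{W}: (i) intercepts every directed B→Z path; (ii) no back-door B→{W}; (iii) {B} blocks every back-door {W}→Z. Front-door holds.
P(Z|do(B)) = Σ_{W} P(W|B) Σ_{B'} P(Z|W,B')P(B').

P(Z|do(B)): frontdoor, adjust for {W}.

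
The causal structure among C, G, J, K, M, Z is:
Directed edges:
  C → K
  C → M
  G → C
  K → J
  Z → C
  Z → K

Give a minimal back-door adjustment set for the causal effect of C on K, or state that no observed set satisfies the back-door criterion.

C→K: minimal back-door set {Z}.

desc(C)\{C}={J,K,M}; candidates ⊆ {G,Z}.
size 0: {}; under {} C still reaches {G,J,K,Z} ∋ K.
{Z}: C⊥K given {Z} in G with C→· removed — back-door holds.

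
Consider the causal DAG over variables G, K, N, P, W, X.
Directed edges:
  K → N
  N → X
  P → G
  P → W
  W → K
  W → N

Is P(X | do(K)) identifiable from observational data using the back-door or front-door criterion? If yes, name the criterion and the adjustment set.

desc(K)\{K}={N,X}; candidates ⊆ {G,P,W}.
size 0: {}; under {} K still reaches {G,N,P,W,X} ∋ X.
{W}: K⊥X given {W} in G with K→· removed — back-door holds.
P(X|do(K)) = Σ_{W} P(X|K,W)·P(W).

P(X|do(K)): backdoor, adjust for {W}.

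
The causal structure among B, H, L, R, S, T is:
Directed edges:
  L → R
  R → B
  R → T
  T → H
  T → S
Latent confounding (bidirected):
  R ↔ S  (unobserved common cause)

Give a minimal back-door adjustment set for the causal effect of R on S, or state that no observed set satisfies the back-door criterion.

R→S: no observed back-door set.

desc(R)\{R}={B,H,S,T}; candidates ⊆ {L}.
R↔S: latent back-door arc(s) into R.
size 0: {}; under {} R still reaches {L,S} ∋ S.
size 1: {L}; under {L} R still reaches {S} ∋ S.
R↔S cannot be blocked by any observed set — no back-door set.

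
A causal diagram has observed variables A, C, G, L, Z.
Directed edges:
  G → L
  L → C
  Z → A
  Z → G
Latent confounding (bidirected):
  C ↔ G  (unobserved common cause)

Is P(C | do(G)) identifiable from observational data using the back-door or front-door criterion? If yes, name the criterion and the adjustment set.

P(C|do(G)): frontdoor, adjust for {L}.

desc(G)\{G}={C,L}; candidates ⊆ {A,Z}.
G↔C: latent back-door arc(s) into G.
size 0: {}; under {} G still reaches {A,C,Z} ∋ C.
size 1: {A}, {Z}; under {A} G still reaches {C,Z} ∋ C.
size 2: {A,Z}; under {A,Z} G still reaches {C} ∋ C.
G↔C cannot be blocked by any observed set — no back-door set.
{L}: (i) intercepts every directed G→C path; (ii) no back-door G→{L}; (iii) {G} blocks every back-door {L}→C. Front-door holds.
P(C|do(G)) = Σ_{L} P(L|G) Σ_{G'} P(C|L,G')P(G').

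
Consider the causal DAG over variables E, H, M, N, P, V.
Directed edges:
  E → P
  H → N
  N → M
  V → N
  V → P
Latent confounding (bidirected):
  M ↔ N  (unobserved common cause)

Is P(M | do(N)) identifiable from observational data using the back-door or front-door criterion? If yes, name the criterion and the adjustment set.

P(M|do(N)): not identifiable (no BD/FD set).

desc(N)\{N}={M}; candidates ⊆ {E,H,P,V}.
N↔M: latent back-door arc(s) into N.
size 0: {}; under {} N still reaches {H,M,P,V} ∋ M.
size 1: {E}, {H}, {P} …(+1); under {E} N still reaches {H,M,P,V} ∋ M.
size 2: {E,H}, {E,P}, {E,V} …(+3); under {E,H} N still reaches {M,P,V} ∋ M.
N↔M cannot be blocked by any observed set — no back-door set.
No mediator lies on a directed N→…→M path.
Neither criterion identifies P(M|do(N)) in this graph.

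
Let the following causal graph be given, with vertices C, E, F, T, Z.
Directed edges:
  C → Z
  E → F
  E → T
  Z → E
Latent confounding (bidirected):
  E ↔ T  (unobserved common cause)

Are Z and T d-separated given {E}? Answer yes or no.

Bayes-Ball from Z | {E} reaches {C,T}.
T ∈ reach(Z|{E}) ⇒ Z ⊥̸ T | {E}.

No — Z and T are d-connected given {E}.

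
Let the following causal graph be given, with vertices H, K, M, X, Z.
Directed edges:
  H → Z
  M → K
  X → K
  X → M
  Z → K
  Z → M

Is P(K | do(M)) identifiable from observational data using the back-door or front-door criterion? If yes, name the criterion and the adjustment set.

desc(M)\{M}={K}; candidates ⊆ {H,X,Z}.
size 0: {}; under {} M still reaches {H,K,X,Z} ∋ K.
size 1: {H}, {X}, {Z}; under {H} M still reaches {K,X,Z} ∋ K.
{X,Z}: M⊥K given {X,Z} in G with M→· removed — back-door holds.
P(K|do(M)) = Σ_{X,Z} P(K|M,X,Z)·P(X,Z).

P(K|do(M)): backdoor, adjust for {X, Z}.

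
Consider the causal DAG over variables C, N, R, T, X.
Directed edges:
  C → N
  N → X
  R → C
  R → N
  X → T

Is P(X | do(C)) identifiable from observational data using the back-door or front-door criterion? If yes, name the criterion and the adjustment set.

desc(C)\{C}={N,T,X}; candidates ⊆ {R}.
size 0: {}; under {} C still reaches {N,R,T,X} ∋ X.
{R}: C⊥X given {R} in G with C→· removed — back-door holds.
P(X|do(C)) = Σ_{R} P(X|C,R)·P(R).

P(X|do(C)): backdoor, adjust for {R}.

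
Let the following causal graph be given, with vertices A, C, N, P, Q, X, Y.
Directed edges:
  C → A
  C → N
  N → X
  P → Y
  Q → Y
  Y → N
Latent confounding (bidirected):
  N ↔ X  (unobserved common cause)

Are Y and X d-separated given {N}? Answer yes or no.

No — Y and X are d-connected given {N}.

Bayes-Ball from Y | {N} reaches {A,C,P,Q,X}.
X ∈ reach(Y|{N}) ⇒ Y ⊥̸ X | {N}.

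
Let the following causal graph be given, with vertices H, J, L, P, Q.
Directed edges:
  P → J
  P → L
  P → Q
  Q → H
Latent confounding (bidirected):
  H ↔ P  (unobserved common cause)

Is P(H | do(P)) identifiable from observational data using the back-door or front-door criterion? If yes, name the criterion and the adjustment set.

desc(P)\{P}={H,J,L,Q}; candidates ⊆ {—}.
P↔H: latent back-door arc(s) into P.
size 0: {}; under {} P still reaches {H} ∋ H.
P↔H cannot be blocked by any observed set — no back-door set.
{Q}: (i) intercepts every directed P→H path; (ii) no back-door P→{Q}; (iii) {P} blocks every back-door {Q}→H. Front-door holds.
P(H|do(P)) = Σ_{Q} P(Q|P) Σ_{P'} P(H|Q,P')P(P').

P(H|do(P)): frontdoor, adjust for {Q}.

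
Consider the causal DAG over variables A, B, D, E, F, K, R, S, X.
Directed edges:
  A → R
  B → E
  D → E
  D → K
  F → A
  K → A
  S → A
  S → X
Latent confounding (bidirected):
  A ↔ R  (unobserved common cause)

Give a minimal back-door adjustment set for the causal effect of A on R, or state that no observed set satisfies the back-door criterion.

desc(A)\{A}={R}; candidates ⊆ {B,D,E,F,K,S,X}.
A↔R: latent back-door arc(s) into A.
size 0: {}; under {} A still reaches {D,E,F,K,R,S,X} ∋ R.
size 1: {B}, {D}, {E} …(+4); under {B} A still reaches {D,E,F,K,R,S,X} ∋ R.
size 2: {B,D}, {B,E}, {B,F} …(+18); under {B,D} A still reaches {F,K,R,S,X} ∋ R.
A↔R cannot be blocked by any observed set — no back-door set.

A→R: no observed back-door set.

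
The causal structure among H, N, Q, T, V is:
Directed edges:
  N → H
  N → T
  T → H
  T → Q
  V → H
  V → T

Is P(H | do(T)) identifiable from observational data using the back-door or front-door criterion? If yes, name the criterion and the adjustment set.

desc(T)\{T}={H,Q}; candidates ⊆ {N,V}.
size 0: {}; under {} T still reaches {H,N,V} ∋ H.
size 1: {N}, {V}; under {N} T still reaches {H,V} ∋ H.
{N,V}: T⊥H given {N,V} in G with T→· removed — back-door holds.
P(H|do(T)) = Σ_{N,V} P(H|T,N,V)·P(N,V).

P(H|do(T)): backdoor, adjust for {N, V}.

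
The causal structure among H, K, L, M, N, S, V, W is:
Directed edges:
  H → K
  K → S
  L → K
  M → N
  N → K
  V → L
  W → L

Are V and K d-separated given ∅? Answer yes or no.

No — V and K are d-connected given ∅.

Bayes-Ball from V | ∅ reaches {K,L,S}.
K ∈ reach(V|∅) ⇒ V ⊥̸ K | ∅.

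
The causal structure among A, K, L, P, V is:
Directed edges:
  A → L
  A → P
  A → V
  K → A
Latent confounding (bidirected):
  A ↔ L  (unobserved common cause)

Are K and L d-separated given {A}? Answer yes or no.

Bayes-Ball from K | {A} reaches {L}.
L ∈ reach(K|{A}) ⇒ K ⊥̸ L | {A}.

No — K and L are d-connected given {A}.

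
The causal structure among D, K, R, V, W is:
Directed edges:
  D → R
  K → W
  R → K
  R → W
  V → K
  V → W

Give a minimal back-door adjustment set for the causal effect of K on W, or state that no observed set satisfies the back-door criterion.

K→W: minimal back-door set {R, V}.

desc(K)\{K}={W}; candidates ⊆ {D,R,V}.
size 0: {}; under {} K still reaches {D,R,V,W} ∋ W.
size 1: {D}, {R}, {V}; under {D} K still reaches {R,V,W} ∋ W.
{R,V}: K⊥W given {R,V} in G with K→· removed — back-door holds.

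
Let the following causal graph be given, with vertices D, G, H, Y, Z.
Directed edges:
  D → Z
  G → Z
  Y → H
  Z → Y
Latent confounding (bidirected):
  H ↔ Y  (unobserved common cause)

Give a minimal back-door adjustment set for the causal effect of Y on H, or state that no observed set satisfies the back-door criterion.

desc(Y)\{Y}={H}; candidates ⊆ {D,G,Z}.
Y↔H: latent back-door arc(s) into Y.
size 0: {}; under {} Y still reaches {D,G,H,Z} ∋ H.
size 1: {D}, {G}, {Z}; under {D} Y still reaches {G,H,Z} ∋ H.
size 2: {D,G}, {D,Z}, {G,Z}; under {D,G} Y still reaches {H,Z} ∋ H.
Y↔H cannot be blocked by any observed set — no back-door set.

Y→H: no observed back-door set.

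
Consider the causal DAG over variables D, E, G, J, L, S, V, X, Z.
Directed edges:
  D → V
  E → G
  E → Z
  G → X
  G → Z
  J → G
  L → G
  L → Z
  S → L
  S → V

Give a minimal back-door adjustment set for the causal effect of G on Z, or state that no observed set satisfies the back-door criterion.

G→Z: minimal back-door set {E, L}.

desc(G)\{G}={X,Z}; candidates ⊆ {D,E,J,L,S,V}.
size 0: {}; under {} G still reaches {E,J,L,S,V,Z} ∋ Z.
size 1: {D}, {E}, {J} …(+3); under {D} G still reaches {E,J,L,S,V,Z} ∋ Z.
{E,L}: G⊥Z given {E,L} in G with G→· removed — back-door holds.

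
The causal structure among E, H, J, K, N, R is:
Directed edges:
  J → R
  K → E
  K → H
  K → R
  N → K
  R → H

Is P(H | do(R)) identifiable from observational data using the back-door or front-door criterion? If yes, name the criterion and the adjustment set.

desc(R)\{R}={H}; candidates ⊆ {E,J,K,N}.
size 0: {}; under {} R still reaches {E,H,J,K,N} ∋ H.
{K}: R⊥H given {K} in G with R→· removed — back-door holds.
P(H|do(R)) = Σ_{K} P(H|R,K)·P(K).

P(H|do(R)): backdoor, adjust for {K}.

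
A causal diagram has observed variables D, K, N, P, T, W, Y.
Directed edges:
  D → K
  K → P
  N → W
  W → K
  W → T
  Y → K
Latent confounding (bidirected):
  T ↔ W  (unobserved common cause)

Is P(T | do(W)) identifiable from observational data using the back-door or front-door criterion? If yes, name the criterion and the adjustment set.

P(T|do(W)): not identifiable (no BD/FD set).

desc(W)\{W}={K,P,T}; candidates ⊆ {D,N,Y}.
W↔T: latent back-door arc(s) into W.
size 0: {}; under {} W still reaches {N,T} ∋ T.
size 1: {D}, {N}, {Y}; under {D} W still reaches {N,T} ∋ T.
size 2: {D,N}, {D,Y}, {N,Y}; under {D,N} W still reaches {T} ∋ T.
W↔T cannot be blocked by any observed set — no back-door set.
No mediator lies on a directed W→…→T path.
Neither criterion identifies P(T|do(W)) in this graph.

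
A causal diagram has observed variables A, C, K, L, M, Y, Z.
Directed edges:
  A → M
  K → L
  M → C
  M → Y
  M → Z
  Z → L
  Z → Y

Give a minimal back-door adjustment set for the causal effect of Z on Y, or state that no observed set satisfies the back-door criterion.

Z→Y: minimal back-door set {M}.

desc(Z)\{Z}={L,Y}; candidates ⊆ {A,C,K,M}.
size 0: {}; under {} Z still reaches {A,C,M,Y} ∋ Y.
{M}: Z⊥Y given {M} in G with Z→· removed — back-door holds.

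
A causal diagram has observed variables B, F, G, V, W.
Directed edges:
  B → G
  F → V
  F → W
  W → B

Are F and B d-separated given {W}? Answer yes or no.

Bayes-Ball from F | {W} reaches {V}.
B ∉ reach(F|{W}) ⇒ F ⊥ B | {W}.

Yes — F ⊥ B | {W}.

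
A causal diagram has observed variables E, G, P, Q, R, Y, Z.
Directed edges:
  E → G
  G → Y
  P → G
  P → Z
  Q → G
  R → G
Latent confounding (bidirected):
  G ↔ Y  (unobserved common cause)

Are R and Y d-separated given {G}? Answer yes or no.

Bayes-Ball from R | {G} reaches {E,P,Q,Y,Z}.
Y ∈ reach(R|{G}) ⇒ R ⊥̸ Y | {G}.

No — R and Y are d-connected given {G}.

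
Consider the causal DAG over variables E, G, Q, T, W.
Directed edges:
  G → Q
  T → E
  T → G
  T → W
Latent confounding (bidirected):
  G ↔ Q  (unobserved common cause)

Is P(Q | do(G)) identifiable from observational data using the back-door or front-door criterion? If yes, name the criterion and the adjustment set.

P(Q|do(G)): not identifiable (no BD/FD set).

desc(G)\{G}={Q}; candidates ⊆ {E,T,W}.
G↔Q: latent back-door arc(s) into G.
size 0: {}; under {} G still reaches {E,Q,T,W} ∋ Q.
size 1: {E}, {T}, {W}; under {E} G still reaches {Q,T,W} ∋ Q.
size 2: {E,T}, {E,W}, {T,W}; under {E,T} G still reaches {Q} ∋ Q.
G↔Q cannot be blocked by any observed set — no back-door set.
No mediator lies on a directed G→…→Q path.
Neither criterion identifies P(Q|do(G)) in this graph.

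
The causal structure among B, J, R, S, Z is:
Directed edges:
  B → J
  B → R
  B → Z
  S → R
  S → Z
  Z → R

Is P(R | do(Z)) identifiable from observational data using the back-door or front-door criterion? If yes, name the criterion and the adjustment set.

P(R|do(Z)): backdoor, adjust for {B, S}.

desc(Z)\{Z}={R}; candidates ⊆ {B,J,S}.
size 0: {}; under {} Z still reaches {B,J,R,S} ∋ R.
size 1: {B}, {J}, {S}; under {B} Z still reaches {R,S} ∋ R.
{B,S}: Z⊥R given {B,S} in G with Z→· removed — back-door holds.
P(R|do(Z)) = Σ_{B,S} P(R|Z,B,S)·P(B,S).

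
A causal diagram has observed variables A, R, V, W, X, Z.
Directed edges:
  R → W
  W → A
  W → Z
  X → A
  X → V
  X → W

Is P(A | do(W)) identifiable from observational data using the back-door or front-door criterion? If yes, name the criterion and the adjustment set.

P(A|do(W)): backdoor, adjust for {X}.

desc(W)\{W}={A,Z}; candidates ⊆ {R,V,X}.
size 0: {}; under {} W still reaches {A,R,V,X} ∋ A.
{X}: W⊥A given {X} in G with W→· removed — back-door holds.
P(A|do(W)) = Σ_{X} P(A|W,X)·P(X).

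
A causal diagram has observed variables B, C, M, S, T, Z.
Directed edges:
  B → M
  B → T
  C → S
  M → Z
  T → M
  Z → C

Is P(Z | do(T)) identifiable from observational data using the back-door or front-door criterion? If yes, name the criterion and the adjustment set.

desc(T)\{T}={C,M,S,Z}; candidates ⊆ {B}.
size 0: {}; under {} T still reaches {B,C,M,S,Z} ∋ Z.
{B}: T⊥Z given {B} in G with T→· removed — back-door holds.
P(Z|do(T)) = Σ_{B} P(Z|T,B)·P(B).

P(Z|do(T)): backdoor, adjust for {B}.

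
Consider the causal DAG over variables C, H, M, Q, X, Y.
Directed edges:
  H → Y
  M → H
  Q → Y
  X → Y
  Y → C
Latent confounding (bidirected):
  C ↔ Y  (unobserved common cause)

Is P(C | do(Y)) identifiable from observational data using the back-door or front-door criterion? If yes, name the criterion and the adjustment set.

P(C|do(Y)): not identifiable (no BD/FD set).

desc(Y)\{Y}={C}; candidates ⊆ {H,M,Q,X}.
Y↔C: latent back-door arc(s) into Y.
size 0: {}; under {} Y still reaches {C,H,M,Q,X} ∋ C.
size 1: {H}, {M}, {Q} …(+1); under {H} Y still reaches {C,Q,X} ∋ C.
size 2: {H,M}, {H,Q}, {H,X} …(+3); under {H,M} Y still reaches {C,Q,X} ∋ C.
Y↔C cannot be blocked by any observed set — no back-door set.
No mediator lies on a directed Y→…→C path.
Neither criterion identifies P(C|do(Y)) in this graph.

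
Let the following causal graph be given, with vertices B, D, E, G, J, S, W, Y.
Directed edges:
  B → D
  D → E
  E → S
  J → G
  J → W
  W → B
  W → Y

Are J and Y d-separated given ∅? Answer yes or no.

No — J and Y are d-connected given ∅.

Bayes-Ball from J | ∅ reaches {B,D,E,G,S,W,Y}.
Y ∈ reach(J|∅) ⇒ J ⊥̸ Y | ∅.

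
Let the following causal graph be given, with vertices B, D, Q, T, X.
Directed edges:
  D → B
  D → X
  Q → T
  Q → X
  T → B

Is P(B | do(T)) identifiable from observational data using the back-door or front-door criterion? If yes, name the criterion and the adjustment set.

desc(T)\{T}={B}; candidates ⊆ {D,Q,X}.
∅: T⊥B given ∅ in G with T→· removed — back-door holds.
P(B|do(T)) = P(B|T) — no adjustment needed.

P(B|do(T)): backdoor, adjust for ∅.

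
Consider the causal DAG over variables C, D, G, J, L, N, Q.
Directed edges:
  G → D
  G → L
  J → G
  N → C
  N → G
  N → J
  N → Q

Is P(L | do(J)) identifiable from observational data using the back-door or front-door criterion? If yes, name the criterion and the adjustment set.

desc(J)\{J}={D,G,L}; candidates ⊆ {C,N,Q}.
size 0: {}; under {} J still reaches {C,D,G,L,N,Q} ∋ L.
{N}: J⊥L given {N} in G with J→· removed — back-door holds.
P(L|do(J)) = Σ_{N} P(L|J,N)·P(N).

P(L|do(J)): backdoor, adjust for {N}.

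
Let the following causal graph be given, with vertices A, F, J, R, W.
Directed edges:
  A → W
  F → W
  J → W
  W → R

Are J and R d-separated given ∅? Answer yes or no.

No — J and R are d-connected given ∅.

Bayes-Ball from J | ∅ reaches {R,W}.
R ∈ reach(J|∅) ⇒ J ⊥̸ R | ∅.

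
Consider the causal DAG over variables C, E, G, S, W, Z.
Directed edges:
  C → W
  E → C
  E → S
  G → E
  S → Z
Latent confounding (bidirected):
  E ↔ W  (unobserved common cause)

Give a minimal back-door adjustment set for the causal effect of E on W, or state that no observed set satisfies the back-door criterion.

desc(E)\{E}={C,S,W,Z}; candidates ⊆ {G}.
E↔W: latent back-door arc(s) into E.
size 0: {}; under {} E still reaches {G,W} ∋ W.
size 1: {G}; under {G} E still reaches {W} ∋ W.
E↔W cannot be blocked by any observed set — no back-door set.

E→W: no observed back-door set.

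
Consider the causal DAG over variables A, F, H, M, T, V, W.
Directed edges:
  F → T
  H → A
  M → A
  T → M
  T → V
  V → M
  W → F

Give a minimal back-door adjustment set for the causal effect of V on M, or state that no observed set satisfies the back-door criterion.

V→M: minimal back-door set {T}.

desc(V)\{V}={A,M}; candidates ⊆ {F,H,T,W}.
size 0: {}; under {} V still reaches {A,F,M,T,W} ∋ M.
{T}: V⊥M given {T} in G with V→· removed — back-door holds.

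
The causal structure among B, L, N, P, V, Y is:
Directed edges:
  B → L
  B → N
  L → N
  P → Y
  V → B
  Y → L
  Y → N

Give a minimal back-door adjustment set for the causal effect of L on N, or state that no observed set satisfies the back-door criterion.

L→N: minimal back-door set {B, Y}.

desc(L)\{L}={N}; candidates ⊆ {B,P,V,Y}.
size 0: {}; under {} L still reaches {B,N,P,V,Y} ∋ N.
size 1: {B}, {P}, {V} …(+1); under {B} L still reaches {N,P,Y} ∋ N.
{B,Y}: L⊥N given {B,Y} in G with L→· removed — back-door holds.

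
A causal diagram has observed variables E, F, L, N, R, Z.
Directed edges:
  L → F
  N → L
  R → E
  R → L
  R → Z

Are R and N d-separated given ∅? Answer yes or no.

Bayes-Ball from R | ∅ reaches {E,F,L,Z}.
N ∉ reach(R|∅) ⇒ R ⊥ N | ∅.

Yes — R ⊥ N | ∅.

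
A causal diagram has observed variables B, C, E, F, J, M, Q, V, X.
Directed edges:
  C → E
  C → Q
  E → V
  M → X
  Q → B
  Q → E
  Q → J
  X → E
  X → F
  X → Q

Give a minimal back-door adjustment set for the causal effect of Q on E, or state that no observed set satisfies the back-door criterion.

Q→E: minimal back-door set {C, X}.

desc(Q)\{Q}={B,E,J,V}; candidates ⊆ {C,F,M,X}.
size 0: {}; under {} Q still reaches {C,E,F,M,V,X} ∋ E.
size 1: {C}, {F}, {M} …(+1); under {C} Q still reaches {E,F,M,V,X} ∋ E.
{C,X}: Q⊥E given {C,X} in G with Q→· removed — back-door holds.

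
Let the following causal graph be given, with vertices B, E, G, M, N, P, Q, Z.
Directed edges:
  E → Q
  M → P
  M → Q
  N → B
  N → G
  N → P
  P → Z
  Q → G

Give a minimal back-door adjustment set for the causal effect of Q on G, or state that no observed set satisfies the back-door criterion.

desc(Q)\{Q}={G}; candidates ⊆ {B,E,M,N,P,Z}.
∅: Q⊥G given ∅ in G with Q→· removed — back-door holds.

Q→G: minimal back-door set ∅.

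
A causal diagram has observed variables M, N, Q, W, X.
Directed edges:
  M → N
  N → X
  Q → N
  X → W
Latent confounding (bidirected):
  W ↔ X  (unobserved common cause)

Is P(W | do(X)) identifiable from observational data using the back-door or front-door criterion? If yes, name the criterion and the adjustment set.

P(W|do(X)): not identifiable (no BD/FD set).

desc(X)\{X}={W}; candidates ⊆ {M,N,Q}.
X↔W: latent back-door arc(s) into X.
size 0: {}; under {} X still reaches {M,N,Q,W} ∋ W.
size 1: {M}, {N}, {Q}; under {M} X still reaches {N,Q,W} ∋ W.
size 2: {M,N}, {M,Q}, {N,Q}; under {M,N} X still reaches {W} ∋ W.
X↔W cannot be blocked by any observed set — no back-door set.
No mediator lies on a directed X→…→W path.
Neither criterion identifies P(W|do(X)) in this graph.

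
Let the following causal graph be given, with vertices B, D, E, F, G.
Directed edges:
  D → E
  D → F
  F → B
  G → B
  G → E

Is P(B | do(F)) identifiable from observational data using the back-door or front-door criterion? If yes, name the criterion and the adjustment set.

P(B|do(F)): backdoor, adjust for ∅.

desc(F)\{F}={B}; candidates ⊆ {D,E,G}.
∅: F⊥B given ∅ in G with F→· removed — back-door holds.
P(B|do(F)) = P(B|F) — no adjustment needed.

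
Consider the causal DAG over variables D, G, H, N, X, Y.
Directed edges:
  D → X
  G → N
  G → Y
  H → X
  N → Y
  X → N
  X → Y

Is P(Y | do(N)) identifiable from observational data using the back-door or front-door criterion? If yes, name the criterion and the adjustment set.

desc(N)\{N}={Y}; candidates ⊆ {D,G,H,X}.
size 0: {}; under {} N still reaches {D,G,H,X,Y} ∋ Y.
size 1: {D}, {G}, {H} …(+1); under {D} N still reaches {G,H,X,Y} ∋ Y.
{G,X}: N⊥Y given {G,X} in G with N→· removed — back-door holds.
P(Y|do(N)) = Σ_{G,X} P(Y|N,G,X)·P(G,X).

P(Y|do(N)): backdoor, adjust for {G, X}.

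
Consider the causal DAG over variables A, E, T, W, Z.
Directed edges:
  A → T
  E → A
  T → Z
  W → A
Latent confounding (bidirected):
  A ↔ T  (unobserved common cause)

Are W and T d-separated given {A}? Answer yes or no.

Bayes-Ball from W | {A} reaches {E,T,Z}.
T ∈ reach(W|{A}) ⇒ W ⊥̸ T | {A}.

No — W and T are d-connected given {A}.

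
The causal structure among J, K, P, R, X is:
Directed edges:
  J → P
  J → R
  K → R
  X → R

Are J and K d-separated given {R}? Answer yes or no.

No — J and K are d-connected given {R}.

Bayes-Ball from J | {R} reaches {K,P,X}.
K ∈ reach(J|{R}) ⇒ J ⊥̸ K | {R}.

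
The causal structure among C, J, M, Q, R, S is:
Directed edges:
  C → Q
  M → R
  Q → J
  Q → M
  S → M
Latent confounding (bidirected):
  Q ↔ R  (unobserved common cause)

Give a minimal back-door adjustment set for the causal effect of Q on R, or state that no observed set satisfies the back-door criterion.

desc(Q)\{Q}={J,M,R}; candidates ⊆ {C,S}.
Q↔R: latent back-door arc(s) into Q.
size 0: {}; under {} Q still reaches {C,R} ∋ R.
size 1: {C}, {S}; under {C} Q still reaches {R} ∋ R.
size 2: {C,S}; under {C,S} Q still reaches {R} ∋ R.
Q↔R cannot be blocked by any observed set — no back-door set.

Q→R: no observed back-door set.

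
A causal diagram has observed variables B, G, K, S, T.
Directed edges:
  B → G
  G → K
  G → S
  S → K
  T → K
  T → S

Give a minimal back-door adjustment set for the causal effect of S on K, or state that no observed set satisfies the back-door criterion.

desc(S)\{S}={K}; candidates ⊆ {B,G,T}.
size 0: {}; under {} S still reaches {B,G,K,T} ∋ K.
size 1: {B}, {G}, {T}; under {B} S still reaches {G,K,T} ∋ K.
{G,T}: S⊥K given {G,T} in G with S→· removed — back-door holds.

S→K: minimal back-door set {G, T}.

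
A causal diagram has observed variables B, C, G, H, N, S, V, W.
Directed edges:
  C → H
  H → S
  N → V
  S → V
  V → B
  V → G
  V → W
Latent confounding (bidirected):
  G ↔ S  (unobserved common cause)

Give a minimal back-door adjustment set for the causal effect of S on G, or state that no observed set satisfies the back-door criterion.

desc(S)\{S}={B,G,V,W}; candidates ⊆ {C,H,N}.
S↔G: latent back-door arc(s) into S.
size 0: {}; under {} S still reaches {C,G,H} ∋ G.
size 1: {C}, {H}, {N}; under {C} S still reaches {G,H} ∋ G.
size 2: {C,H}, {C,N}, {H,N}; under {C,H} S still reaches {G} ∋ G.
S↔G cannot be blocked by any observed set — no back-door set.

S→G: no observed back-door set.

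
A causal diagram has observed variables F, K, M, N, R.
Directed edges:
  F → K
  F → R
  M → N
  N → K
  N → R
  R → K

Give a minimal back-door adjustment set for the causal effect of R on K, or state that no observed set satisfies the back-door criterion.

desc(R)\{R}={K}; candidates ⊆ {F,M,N}.
size 0: {}; under {} R still reaches {F,K,M,N} ∋ K.
size 1: {F}, {M}, {N}; under {F} R still reaches {K,M,N} ∋ K.
{F,N}: R⊥K given {F,N} in G with R→· removed — back-door holds.

R→K: minimal back-door set {F, N}.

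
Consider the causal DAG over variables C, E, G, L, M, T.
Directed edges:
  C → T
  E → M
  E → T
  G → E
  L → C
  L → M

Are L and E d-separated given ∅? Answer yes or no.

Bayes-Ball from L | ∅ reaches {C,M,T}.
E ∉ reach(L|∅) ⇒ L ⊥ E | ∅.

Yes — L ⊥ E | ∅.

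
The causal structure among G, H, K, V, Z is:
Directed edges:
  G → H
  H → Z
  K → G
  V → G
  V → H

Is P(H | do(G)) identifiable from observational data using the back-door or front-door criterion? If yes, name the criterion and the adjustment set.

P(H|do(G)): backdoor, adjust for {V}.

desc(G)\{G}={H,Z}; candidates ⊆ {K,V}.
size 0: {}; under {} G still reaches {H,K,V,Z} ∋ H.
{V}: G⊥H given {V} in G with G→· removed — back-door holds.
P(H|do(G)) = Σ_{V} P(H|G,V)·P(V).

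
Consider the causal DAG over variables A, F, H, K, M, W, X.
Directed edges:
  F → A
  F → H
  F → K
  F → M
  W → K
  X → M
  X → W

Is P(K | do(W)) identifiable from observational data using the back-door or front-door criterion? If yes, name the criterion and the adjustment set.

desc(W)\{W}={K}; candidates ⊆ {A,F,H,M,X}.
∅: W⊥K given ∅ in G with W→· removed — back-door holds.
P(K|do(W)) = P(K|W) — no adjustment needed.

P(K|do(W)): backdoor, adjust for ∅.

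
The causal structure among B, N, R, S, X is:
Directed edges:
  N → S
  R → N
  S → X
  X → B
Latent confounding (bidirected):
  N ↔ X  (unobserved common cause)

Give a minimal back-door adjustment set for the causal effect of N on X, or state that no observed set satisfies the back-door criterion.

N→X: no observed back-door set.

desc(N)\{N}={B,S,X}; candidates ⊆ {R}.
N↔X: latent back-door arc(s) into N.
size 0: {}; under {} N still reaches {B,R,X} ∋ X.
size 1: {R}; under {R} N still reaches {B,X} ∋ X.
N↔X cannot be blocked by any observed set — no back-door set.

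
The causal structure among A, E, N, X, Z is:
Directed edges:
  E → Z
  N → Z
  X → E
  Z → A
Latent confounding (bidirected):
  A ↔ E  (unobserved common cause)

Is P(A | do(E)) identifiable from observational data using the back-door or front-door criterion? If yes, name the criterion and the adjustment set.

P(A|do(E)): frontdoor, adjust for {Z}.

desc(E)\{E}={A,Z}; candidates ⊆ {N,X}.
E↔A: latent back-door arc(s) into E.
size 0: {}; under {} E still reaches {A,X} ∋ A.
size 1: {N}, {X}; under {N} E still reaches {A,X} ∋ A.
size 2: {N,X}; under {N,X} E still reaches {A} ∋ A.
E↔A cannot be blocked by any observed set — no back-door set.
{Z}: (i) intercepts every directed E→A path; (ii) no back-door E→{Z}; (iii) {E} blocks every back-door {Z}→A. Front-door holds.
P(A|do(E)) = Σ_{Z} P(Z|E) Σ_{E'} P(A|Z,E')P(E').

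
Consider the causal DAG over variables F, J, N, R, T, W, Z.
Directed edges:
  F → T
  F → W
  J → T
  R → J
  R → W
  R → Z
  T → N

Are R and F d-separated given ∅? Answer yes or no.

Bayes-Ball from R | ∅ reaches {J,N,T,W,Z}.
F ∉ reach(R|∅) ⇒ R ⊥ F | ∅.

Yes — R ⊥ F | ∅.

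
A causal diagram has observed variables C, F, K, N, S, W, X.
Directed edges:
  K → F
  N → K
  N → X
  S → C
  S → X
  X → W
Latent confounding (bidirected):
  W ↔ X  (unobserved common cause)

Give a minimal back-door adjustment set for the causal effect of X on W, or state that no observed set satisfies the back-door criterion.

X→W: no observed back-door set.

desc(X)\{X}={W}; candidates ⊆ {C,F,K,N,S}.
X↔W: latent back-door arc(s) into X.
size 0: {}; under {} X still reaches {C,F,K,N,S,W} ∋ W.
size 1: {C}, {F}, {K} …(+2); under {C} X still reaches {F,K,N,S,W} ∋ W.
size 2: {C,F}, {C,K}, {C,N} …(+7); under {C,F} X still reaches {K,N,S,W} ∋ W.
X↔W cannot be blocked by any observed set — no back-door set.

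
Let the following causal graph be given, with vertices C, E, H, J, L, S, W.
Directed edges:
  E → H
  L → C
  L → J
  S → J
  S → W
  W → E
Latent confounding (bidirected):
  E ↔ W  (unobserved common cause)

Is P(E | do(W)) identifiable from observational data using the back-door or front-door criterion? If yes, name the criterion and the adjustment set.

P(E|do(W)): not identifiable (no BD/FD set).

desc(W)\{W}={E,H}; candidates ⊆ {C,J,L,S}.
W↔E: latent back-door arc(s) into W.
size 0: {}; under {} W still reaches {E,H,J,S} ∋ E.
size 1: {C}, {J}, {L} …(+1); under {C} W still reaches {E,H,J,S} ∋ E.
size 2: {C,J}, {C,L}, {C,S} …(+3); under {C,J} W still reaches {E,H,L,S} ∋ E.
W↔E cannot be blocked by any observed set — no back-door set.
No mediator lies on a directed W→…→E path.
Neither criterion identifies P(E|do(W)) in this graph.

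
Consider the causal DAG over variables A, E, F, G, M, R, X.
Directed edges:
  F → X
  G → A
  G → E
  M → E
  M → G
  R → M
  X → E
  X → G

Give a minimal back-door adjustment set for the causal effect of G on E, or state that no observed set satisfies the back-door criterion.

desc(G)\{G}={A,E}; candidates ⊆ {F,M,R,X}.
size 0: {}; under {} G still reaches {E,F,M,R,X} ∋ E.
size 1: {F}, {M}, {R} …(+1); under {F} G still reaches {E,M,R,X} ∋ E.
{M,X}: G⊥E given {M,X} in G with G→· removed — back-door holds.

G→E: minimal back-door set {M, X}.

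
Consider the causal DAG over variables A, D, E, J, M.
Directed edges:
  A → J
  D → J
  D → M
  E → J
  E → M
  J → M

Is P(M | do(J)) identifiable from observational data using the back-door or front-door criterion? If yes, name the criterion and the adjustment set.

desc(J)\{J}={M}; candidates ⊆ {A,D,E}.
size 0: {}; under {} J still reaches {A,D,E,M} ∋ M.
size 1: {A}, {D}, {E}; under {A} J still reaches {D,E,M} ∋ M.
{D,E}: J⊥M given {D,E} in G with J→· removed — back-door holds.
P(M|do(J)) = Σ_{D,E} P(M|J,D,E)·P(D,E).

P(M|do(J)): backdoor, adjust for {D, E}.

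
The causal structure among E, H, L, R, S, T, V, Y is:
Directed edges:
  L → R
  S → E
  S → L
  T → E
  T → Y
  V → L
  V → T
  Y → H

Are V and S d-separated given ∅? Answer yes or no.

Yes — V ⊥ S | ∅.

Bayes-Ball from V | ∅ reaches {E,H,L,R,T,Y}.
S ∉ reach(V|∅) ⇒ V ⊥ S | ∅.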